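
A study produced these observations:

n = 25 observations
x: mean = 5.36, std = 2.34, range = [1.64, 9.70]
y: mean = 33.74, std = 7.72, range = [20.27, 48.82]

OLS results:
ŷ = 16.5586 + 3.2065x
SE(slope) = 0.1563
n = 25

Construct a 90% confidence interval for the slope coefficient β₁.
The 90% CI for β₁ is (2.9386, 3.4744)

Confidence interval for the slope:

The 90% CI for β₁ is: β̂₁ ± t*(α/2, n-2) × SE(β̂₁)

Step 1: Find critical t-value
- Confidence level = 0.9
- Degrees of freedom = n - 2 = 25 - 2 = 23
- t*(α/2, 23) = 1.7139

Step 2: Calculate margin of error
Margin = 1.7139 × 0.1563 = 0.2679

Step 3: Construct interval
CI = 3.2065 ± 0.2679
CI = (2.9386, 3.4744)

Interpretation: intervals built this way capture the true β₁ in 90% of repeated samples; here the plausible range for the per-unit effect of x on y is 2.9386 to 3.4744.
Both endpoints are positive, so the data support a genuinely positive slope at this confidence level.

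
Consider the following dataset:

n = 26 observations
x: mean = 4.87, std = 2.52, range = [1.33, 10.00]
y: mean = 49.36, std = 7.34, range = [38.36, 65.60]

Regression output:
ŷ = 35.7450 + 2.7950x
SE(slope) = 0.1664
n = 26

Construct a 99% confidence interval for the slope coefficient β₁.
The 99% CI for β₁ is (2.3296, 3.2604)

Confidence interval for the slope:

The 99% CI for β₁ is: β̂₁ ± t*(α/2, n-2) × SE(β̂₁)

Step 1: Find critical t-value
- Confidence level = 0.99
- Degrees of freedom = n - 2 = 26 - 2 = 24
- t*(α/2, 24) = 2.7969

Step 2: Calculate margin of error
Margin = 2.7969 × 0.1664 = 0.4654

Step 3: Construct interval
CI = 2.7950 ± 0.4654
CI = (2.3296, 3.2604)

Interpretation: each one-unit increase in x is associated with a change in mean y of between 2.3296 and 3.2604, with 99% confidence.
Since 0 is outside the interval, a two-sided test at α = 0.01 would reject H₀: β₁ = 0.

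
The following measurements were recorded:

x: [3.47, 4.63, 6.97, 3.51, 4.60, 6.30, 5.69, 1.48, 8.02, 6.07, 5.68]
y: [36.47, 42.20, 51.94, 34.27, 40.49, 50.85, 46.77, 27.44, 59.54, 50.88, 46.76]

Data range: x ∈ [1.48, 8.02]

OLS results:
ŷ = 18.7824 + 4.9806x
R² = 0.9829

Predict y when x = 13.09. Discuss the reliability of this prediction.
ŷ = 83.9785, but this is extrapolation (above the data range [1.48, 8.02]) and may be unreliable.

Prediction calculation:
ŷ = 18.7824 + 4.9806 × 13.09
ŷ = 83.9785

Reliability:
- Data range: x ∈ [1.48, 8.02]
- Prediction point: x = 13.09 is 5.07 units above the observed range → this is EXTRAPOLATION, not interpolation

Why that matters here:
- R² describes fit only over the sampled x values; it says nothing about behaviour beyond them
- The linear relationship may not hold outside the observed range
- The standard error of prediction grows with (x − x̄)², and x = 13.09 is far from x̄ = 5.13

The R² = 0.9829 only validates the fit within [1.48, 8.02]; treat ŷ = 83.9785 with caution.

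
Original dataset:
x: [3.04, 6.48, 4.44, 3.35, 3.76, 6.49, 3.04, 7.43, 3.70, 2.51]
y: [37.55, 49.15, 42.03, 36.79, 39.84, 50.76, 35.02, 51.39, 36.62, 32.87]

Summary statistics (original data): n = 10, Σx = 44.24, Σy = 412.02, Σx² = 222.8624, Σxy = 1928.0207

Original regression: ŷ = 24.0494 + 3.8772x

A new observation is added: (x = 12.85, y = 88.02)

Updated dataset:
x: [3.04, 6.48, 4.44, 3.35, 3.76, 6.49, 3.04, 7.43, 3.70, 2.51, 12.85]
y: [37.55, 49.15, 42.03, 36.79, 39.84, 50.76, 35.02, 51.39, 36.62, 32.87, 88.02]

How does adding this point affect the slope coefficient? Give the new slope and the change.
The slope changes from 3.8772 to 5.0592 (change of +1.1820, or +30.5%).

The new point has HIGH LEVERAGE: x = 12.85 is far from the original mean x̄ = 44.24/10 ≈ 4.42 (original range [2.51, 7.43]).

Step 1: Update the sums with the new point (n goes from 10 to 11)
Σx  = 44.24 + 12.85 = 57.09
Σy  = 412.02 + 88.02 = 500.04
Σx² = 222.8624 + 12.85² = 222.8624 + 165.1225 = 387.9849
Σxy = 1928.0207 + 12.85×88.02 = 1928.0207 + 1131.0570 = 3059.0777

Step 2: Recompute the slope with b₁ = (nΣxy − ΣxΣy) / (nΣx² − (Σx)²)
Numerator   = 11×3059.0777 − 57.09×500.04 = 33649.8547 − 28547.2836 = 5102.5711
Denominator = 11×387.9849 − 57.09² = 4267.8339 − 3259.2681 = 1008.5658
b₁(new) = 5102.5711 / 1008.5658 = 5.0592

(Same formula on the original sums: (10×1928.0207 − 44.24×412.02) / (10×222.8624 − 44.24²) = 1052.4422 / 271.4464 = 3.8772, matching the given fit.)

Step 3: Change in slope
Δβ₁ = 5.0592 − 3.8772 = +1.1820
Relative change = +1.1820 / 3.8772 × 100% = +30.5%
→ the slope increases when the point is added.

A high-leverage point only changes the slope if it is off the original line; here y = 88.02 is above the original trend, so the slope increases.
In practice: refit with and without it and report both if conclusions differ; examine leverage (hᵢ) and Cook's distance rather than deleting it automatically.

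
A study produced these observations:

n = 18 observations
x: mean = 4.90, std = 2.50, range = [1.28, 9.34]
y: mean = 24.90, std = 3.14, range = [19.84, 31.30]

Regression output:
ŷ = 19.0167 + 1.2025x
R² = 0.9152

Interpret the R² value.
R² = 0.9152 means 91.52% of the variation in y is explained by the linear relationship with x. This indicates a strong fit.

The coefficient of determination R² is the fraction of the total variation in y that the fitted line accounts for.

Here R² = 0.9152:
- Explained: 91.52% of the variation in y
- Unexplained (residual): 100% − 91.52% = 8.48%
- Rule of thumb (below 0.3 weak; 0.3 to below 0.7 moderate; 0.7 and above strong) → strong

Note: R² says nothing about causation, and a high R² does not by itself mean the linear form is appropriate — check the residuals.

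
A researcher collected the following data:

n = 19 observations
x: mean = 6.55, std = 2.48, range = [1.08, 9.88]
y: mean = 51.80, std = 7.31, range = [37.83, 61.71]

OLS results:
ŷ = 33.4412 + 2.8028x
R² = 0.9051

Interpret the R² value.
The model explains 90.51% of the variance in y (R² = 0.9051), leaving 9.49% unexplained; the fit is strong.

The coefficient of determination R² is the fraction of the total variation in y that the fitted line accounts for.

Here R² = 0.9051:
- Explained: 90.51% of the variation in y
- Unexplained (residual): 100% − 90.51% = 9.49%
- Rule of thumb (below 0.3 weak; 0.3 to below 0.7 moderate; 0.7 and above strong) → strong

Note: R² says nothing about causation, and a high R² does not by itself mean the linear form is appropriate — check the residuals.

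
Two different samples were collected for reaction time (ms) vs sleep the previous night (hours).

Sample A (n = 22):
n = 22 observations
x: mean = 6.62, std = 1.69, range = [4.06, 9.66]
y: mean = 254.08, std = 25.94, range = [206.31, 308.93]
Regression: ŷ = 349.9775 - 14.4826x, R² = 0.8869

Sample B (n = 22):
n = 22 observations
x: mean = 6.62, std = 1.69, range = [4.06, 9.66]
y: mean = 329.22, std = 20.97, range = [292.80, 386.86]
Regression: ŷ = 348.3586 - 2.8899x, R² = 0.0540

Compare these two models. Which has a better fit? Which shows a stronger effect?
Model A has the better fit (R² = 0.8869 vs 0.0540). Model A shows the stronger effect (|β₁| = 14.4826 vs 2.8899).

Model Comparison:

Goodness of fit (R²):
- Model A: R² = 0.8869 → 88.69% of variance in reaction time explained
- Model B: R² = 0.0540 → 5.40% of variance in reaction time explained
- 0.8869 > 0.0540 → Model A has the better fit

Which has the larger per-hour effect? (|β₁|)
- Model A: β₁ = -14.4826 → predicted reaction time falls 14.4826 ms per additional hour of sleep
- Model B: β₁ = -2.8899 → predicted reaction time falls 2.8899 ms per additional hour of sleep
- |-14.4826| > |-2.8899| → Model A shows the stronger marginal effect

Notes:
- The two samples could reflect different populations, time periods, or measurement quality.
- R² measures how tightly points cluster around the line; β₁ measures how steep the line is — they answer different questions.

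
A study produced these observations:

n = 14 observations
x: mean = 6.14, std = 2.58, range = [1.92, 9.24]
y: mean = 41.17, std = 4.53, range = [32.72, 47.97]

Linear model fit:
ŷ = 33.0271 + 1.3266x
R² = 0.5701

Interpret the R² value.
The model explains 57.01% of the variance in y (R² = 0.5701), leaving 42.99% unexplained; the fit is moderate.

The coefficient of determination R² is the fraction of the total variation in y that the fitted line accounts for.

Here R² = 0.5701:
- Explained: 57.01% of the variation in y
- Unexplained (residual): 100% − 57.01% = 42.99%
- Rule of thumb (below 0.3 weak; 0.3 to below 0.7 moderate; 0.7 and above strong) → moderate

Calculation: R² = 1 − (SS_res / SS_tot), where SS_res is the sum of squared residuals and SS_tot the total sum of squares.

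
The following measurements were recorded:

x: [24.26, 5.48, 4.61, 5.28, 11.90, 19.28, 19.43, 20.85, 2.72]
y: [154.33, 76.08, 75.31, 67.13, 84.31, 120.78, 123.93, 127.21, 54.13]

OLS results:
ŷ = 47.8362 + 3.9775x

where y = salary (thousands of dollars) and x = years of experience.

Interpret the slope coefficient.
For each additional year of experience, predicted salary increases by approximately 3.9775 thousand dollars.

The slope β₁ = 3.9775 gives the rate at which the fitted salary changes with experience.

Interpretation:
- Experience up by 1 year → predicted salary increases by 3.9775 thousand dollars
- This is a linear approximation: the same per-unit change is assumed across the whole observed x range

The intercept β₀ = 47.8362 is the predicted salary when experience = 0; since the smallest observed x is 2.72, this is an extrapolation and mainly anchors the line.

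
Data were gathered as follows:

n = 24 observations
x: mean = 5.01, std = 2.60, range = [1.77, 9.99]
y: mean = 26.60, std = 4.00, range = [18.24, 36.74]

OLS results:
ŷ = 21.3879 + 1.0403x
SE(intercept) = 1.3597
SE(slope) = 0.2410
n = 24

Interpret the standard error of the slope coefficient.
SE(β̂₁) = 0.2410 is the estimated standard deviation of the slope estimate across repeated samples; relative to β̂₁ = 1.0403 that is 23.2%, a moderately precise estimate.

SE(β̂₁) = 0.2410 says: if we drew many samples of n = 24 from the same population and refit each time, the fitted slopes would scatter with a standard deviation of roughly 0.2410 around the true β₁.

Relative precision:
- SE / |β̂₁| = 0.2410 / 1.0403 = 23.2%
- Rule of thumb (under 20%: precise; 20% to under 50%: moderately precise; 50% or more: imprecise) → moderately precise

Rough 95% range (±2 SE): 1.0403 ± 0.4820 → (0.5583, 1.5223).

What drives SE(β̂₁): larger n (here n = 24) → smaller SE; more residual scatter → larger SE; wider spread of x values → smaller SE.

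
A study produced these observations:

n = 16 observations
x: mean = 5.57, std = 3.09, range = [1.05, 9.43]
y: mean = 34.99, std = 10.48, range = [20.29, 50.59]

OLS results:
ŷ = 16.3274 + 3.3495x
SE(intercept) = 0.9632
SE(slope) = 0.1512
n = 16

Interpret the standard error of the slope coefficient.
The slope 3.3495 is pinned down to within about ±0.1512 (one SE) by these data — relative uncertainty 4.5%, i.e. precise.

SE(β̂₁) = s / √Sxx, where s is the residual standard deviation and Sxx = Σ(x − x̄)². It is the yardstick for how far β̂₁ = 3.3495 could plausibly be from the true slope.

Relative precision:
- SE / |β̂₁| = 0.1512 / 3.3495 = 4.5%
- Rule of thumb (under 20%: precise; 20% to under 50%: moderately precise; 50% or more: imprecise) → precise

Link to the t-test: t = β̂₁ / SE(β̂₁) = 3.3495 / 0.1512 = 22.1528, the statistic for H₀: β₁ = 0.

What drives SE(β̂₁): larger n (here n = 16) → smaller SE; wider spread of x values → smaller SE.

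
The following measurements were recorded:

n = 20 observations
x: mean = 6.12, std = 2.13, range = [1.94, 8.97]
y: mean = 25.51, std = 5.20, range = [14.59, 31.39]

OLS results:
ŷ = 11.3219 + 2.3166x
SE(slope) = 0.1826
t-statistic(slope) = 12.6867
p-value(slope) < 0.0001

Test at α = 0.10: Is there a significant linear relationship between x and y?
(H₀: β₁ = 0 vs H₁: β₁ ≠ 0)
Reject H₀: p-value < 0.0001 < α = 0.10. The linear relationship is significant at the 10% level.

Hypothesis test for the slope coefficient:

H₀: β₁ = 0 (no linear relationship)
H₁: β₁ ≠ 0 (linear relationship exists)

Test statistic: t = β̂₁ / SE(β̂₁) = 2.3166 / 0.1826 = 12.6867

p < 0.0001: how often a slope estimate this far from 0 (in SE units) would arise by chance if β₁ were truly 0.

Decision rule: reject H₀ if p-value < α.
p-value < 0.0001 < α = 0.10 → reject H₀.

At α = 0.10 the data do provide convincing evidence of a nonzero slope.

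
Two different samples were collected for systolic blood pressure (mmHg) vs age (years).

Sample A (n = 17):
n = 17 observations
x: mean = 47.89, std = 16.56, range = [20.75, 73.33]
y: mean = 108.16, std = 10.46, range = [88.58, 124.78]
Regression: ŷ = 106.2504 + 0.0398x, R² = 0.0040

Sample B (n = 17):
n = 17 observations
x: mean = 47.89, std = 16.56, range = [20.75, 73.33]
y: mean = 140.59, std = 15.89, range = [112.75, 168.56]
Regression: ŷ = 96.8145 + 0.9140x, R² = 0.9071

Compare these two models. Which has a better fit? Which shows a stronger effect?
Model B has the better fit (R² = 0.9071 vs 0.0040). Model B shows the stronger effect (|β₁| = 0.9140 vs 0.0398).

Model Comparison:

Fit — compare R²:
- Model A: R² = 0.0040 → 0.40% of variance in blood pressure explained
- Model B: R² = 0.9071 → 90.71% of variance in blood pressure explained
- 0.9071 > 0.0040 → Model B has the better fit

Effect size (slope magnitude):
- Model A: β₁ = 0.0398 → predicted blood pressure rises 0.0398 mmHg per additional year of age
- Model B: β₁ = 0.9140 → predicted blood pressure rises 0.9140 mmHg per additional year of age
- |0.0398| < |0.9140| → Model B shows the stronger marginal effect

Note: The two samples could reflect different populations, time periods, or measurement quality.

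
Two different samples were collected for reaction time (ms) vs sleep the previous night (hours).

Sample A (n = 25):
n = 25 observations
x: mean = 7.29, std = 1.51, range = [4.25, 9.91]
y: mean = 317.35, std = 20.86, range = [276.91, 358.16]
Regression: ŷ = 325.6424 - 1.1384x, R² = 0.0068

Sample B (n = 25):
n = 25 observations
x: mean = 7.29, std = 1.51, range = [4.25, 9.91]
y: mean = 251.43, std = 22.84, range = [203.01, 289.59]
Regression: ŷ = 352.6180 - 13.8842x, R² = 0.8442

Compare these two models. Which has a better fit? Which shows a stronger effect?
Model B has the better fit (R² = 0.8442 vs 0.0068). Model B shows the stronger effect (|β₁| = 13.8842 vs 1.1384).

Model Comparison:

Fit — compare R²:
- Model A: R² = 0.0068 → 0.68% of variance in reaction time explained
- Model B: R² = 0.8442 → 84.42% of variance in reaction time explained
- 0.8442 > 0.0068 → Model B has the better fit

Strength of effect — compare |β₁|:
- Model A: β₁ = -1.1384 → predicted reaction time falls 1.1384 ms per additional hour of sleep
- Model B: β₁ = -13.8842 → predicted reaction time falls 13.8842 ms per additional hour of sleep
- |-1.1384| < |-13.8842| → Model B shows the stronger marginal effect

Note: A steeper slope doesn't make a better model if the scatter around the line is large.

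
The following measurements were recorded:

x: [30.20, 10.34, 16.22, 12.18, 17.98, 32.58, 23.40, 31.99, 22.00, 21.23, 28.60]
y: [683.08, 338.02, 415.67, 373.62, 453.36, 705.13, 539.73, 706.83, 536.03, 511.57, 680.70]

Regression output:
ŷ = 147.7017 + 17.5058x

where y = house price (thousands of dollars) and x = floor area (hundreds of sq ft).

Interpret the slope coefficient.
An increase of one hundred sq ft in floor area is associated with a 17.5058 thousand dollars increase in predicted house price.

The slope β₁ = 17.5058 gives the rate at which the fitted house price changes with floor area.

Interpretation:
- Floor area up by 1 hundred sq ft → predicted house price increases by 17.5058 thousand dollars
- The effect is assumed constant over the observed range of x (linearity)
- The slope describes association in these data, not necessarily a causal effect

The intercept β₀ = 147.7017 is the predicted house price when floor area = 0; since the smallest observed x is 10.34, this is an extrapolation and mainly anchors the line.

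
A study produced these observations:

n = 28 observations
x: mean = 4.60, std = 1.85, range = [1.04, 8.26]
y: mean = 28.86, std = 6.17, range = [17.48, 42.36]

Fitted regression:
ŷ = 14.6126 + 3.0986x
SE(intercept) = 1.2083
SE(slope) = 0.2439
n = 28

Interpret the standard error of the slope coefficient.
SE(β̂₁) = 0.2439 is the estimated standard deviation of the slope estimate across repeated samples; relative to β̂₁ = 3.0986 that is 7.9%, a precise estimate.

SE(β̂₁) = s / √Sxx, where s is the residual standard deviation and Sxx = Σ(x − x̄)². It is the yardstick for how far β̂₁ = 3.0986 could plausibly be from the true slope.

Relative precision:
- SE / |β̂₁| = 0.2439 / 3.0986 = 7.9%
- Rule of thumb (under 20%: precise; 20% to under 50%: moderately precise; 50% or more: imprecise) → precise

Link to the t-test: t = β̂₁ / SE(β̂₁) = 3.0986 / 0.2439 = 12.7044, the statistic for H₀: β₁ = 0.

What drives SE(β̂₁): larger n (here n = 28) → smaller SE.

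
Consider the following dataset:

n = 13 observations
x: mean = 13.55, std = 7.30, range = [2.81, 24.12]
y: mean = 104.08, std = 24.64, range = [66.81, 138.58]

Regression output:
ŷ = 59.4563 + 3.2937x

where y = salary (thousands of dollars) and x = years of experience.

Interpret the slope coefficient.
For each additional year of experience, predicted salary increases by approximately 3.2937 thousand dollars.

The slope β₁ = 3.2937 gives the rate at which the fitted salary changes with experience.

Interpretation:
- Experience up by 1 year → predicted salary increases by 3.2937 thousand dollars
- This is a linear approximation: the same per-unit change is assumed across the whole observed x range

The intercept β₀ = 59.4563 is the predicted salary when experience = 0; since the smallest observed x is 2.81, this is an extrapolation and mainly anchors the line.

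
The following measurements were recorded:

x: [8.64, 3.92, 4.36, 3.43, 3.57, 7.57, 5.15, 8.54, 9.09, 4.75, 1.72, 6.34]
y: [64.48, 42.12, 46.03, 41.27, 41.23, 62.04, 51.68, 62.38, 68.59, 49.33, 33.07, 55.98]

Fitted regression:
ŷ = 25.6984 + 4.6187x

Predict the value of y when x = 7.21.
ŷ = 58.9992

x = 7.21 lies inside the observed range [1.72, 9.09], so the fitted equation applies directly:

ŷ = 25.6984 + 4.6187 × 7.21
ŷ = 25.6984 + 33.3008
ŷ = 58.9992

This is the fitted mean response at that x — an individual observation would come with a wider prediction interval.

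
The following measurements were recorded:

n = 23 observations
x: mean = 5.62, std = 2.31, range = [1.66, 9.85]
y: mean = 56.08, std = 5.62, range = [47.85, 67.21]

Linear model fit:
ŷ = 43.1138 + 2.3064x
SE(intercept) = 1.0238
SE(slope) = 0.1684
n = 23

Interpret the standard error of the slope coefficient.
The slope 2.3064 is pinned down to within about ±0.1684 (one SE) by these data — relative uncertainty 7.3%, i.e. precise.

SE(β̂₁) = 0.1684 says: if we drew many samples of n = 23 from the same population and refit each time, the fitted slopes would scatter with a standard deviation of roughly 0.1684 around the true β₁.

Relative precision:
- SE / |β̂₁| = 0.1684 / 2.3064 = 7.3%
- Rule of thumb (under 20%: precise; 20% to under 50%: moderately precise; 50% or more: imprecise) → precise

Link to the t-test: t = β̂₁ / SE(β̂₁) = 2.3064 / 0.1684 = 13.6960, the statistic for H₀: β₁ = 0.

What drives SE(β̂₁): wider spread of x values → smaller SE; more residual scatter → larger SE; larger n (here n = 23) → smaller SE.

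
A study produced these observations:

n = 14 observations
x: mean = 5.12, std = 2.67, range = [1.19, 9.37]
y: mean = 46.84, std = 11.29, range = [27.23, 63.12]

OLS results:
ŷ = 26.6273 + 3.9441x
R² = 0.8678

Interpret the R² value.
R² = 0.8678 means 86.78% of the variation in y is explained by the linear relationship with x. This indicates a strong fit.

R² (coefficient of determination) measures the proportion of variance in y explained by the regression model.

Here R² = 0.8678:
- Explained: 86.78% of the variation in y
- Unexplained (residual): 100% − 86.78% = 13.22%
- Rule of thumb (below 0.3 weak; 0.3 to below 0.7 moderate; 0.7 and above strong) → strong

Equivalently, for simple linear regression R² = r², so |r| = √0.8678 ≈ 0.9316.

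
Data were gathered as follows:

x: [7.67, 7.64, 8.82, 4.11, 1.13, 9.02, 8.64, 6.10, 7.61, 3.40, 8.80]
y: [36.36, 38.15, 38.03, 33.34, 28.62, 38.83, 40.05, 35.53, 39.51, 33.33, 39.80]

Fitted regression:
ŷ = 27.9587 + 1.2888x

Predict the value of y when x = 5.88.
ŷ = 35.5368

To predict y for x = 5.88, substitute into the regression equation:

ŷ = 27.9587 + 1.2888 × 5.88
ŷ = 27.9587 + 7.5781
ŷ = 35.5368

This is the fitted mean response at that x — an individual observation would come with a wider prediction interval.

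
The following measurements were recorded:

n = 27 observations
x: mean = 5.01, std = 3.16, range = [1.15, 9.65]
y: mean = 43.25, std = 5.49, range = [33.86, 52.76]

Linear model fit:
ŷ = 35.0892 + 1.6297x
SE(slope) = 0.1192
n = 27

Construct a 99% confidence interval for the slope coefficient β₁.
The 99% CI for β₁ is (1.2974, 1.9620)

Confidence interval for the slope:

The 99% CI for β₁ is: β̂₁ ± t*(α/2, n-2) × SE(β̂₁)

Step 1: Find critical t-value
- Confidence level = 0.99
- Degrees of freedom = n - 2 = 27 - 2 = 25
- t*(α/2, 25) = 2.7874

Step 2: Calculate margin of error
Margin = 2.7874 × 0.1192 = 0.3323

Step 3: Construct interval
CI = 1.6297 ± 0.3323
CI = (1.2974, 1.9620)

Interpretation: each one-unit increase in x is associated with a change in mean y of between 1.2974 and 1.9620, with 99% confidence.
Since 0 is outside the interval, a two-sided test at α = 0.01 would reject H₀: β₁ = 0.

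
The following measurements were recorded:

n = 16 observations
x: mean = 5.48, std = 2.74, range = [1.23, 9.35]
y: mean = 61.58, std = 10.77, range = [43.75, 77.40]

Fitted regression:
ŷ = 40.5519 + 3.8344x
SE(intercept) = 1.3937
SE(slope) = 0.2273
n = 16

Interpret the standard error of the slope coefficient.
SE(β̂₁) = 0.2273 is the estimated standard deviation of the slope estimate across repeated samples; relative to β̂₁ = 3.8344 that is 5.9%, a precise estimate.

What SE measures:
- The standard error quantifies the sampling variability of the coefficient estimate
- It is the estimated standard deviation of β̂₁ across hypothetical repeated samples of the same size
- Smaller SE → more precise estimate

Relative precision:
- SE / |β̂₁| = 0.2273 / 3.8344 = 5.9%
- Rule of thumb (under 20%: precise; 20% to under 50%: moderately precise; 50% or more: imprecise) → precise

Link to the t-test: t = β̂₁ / SE(β̂₁) = 3.8344 / 0.2273 = 16.8693, the statistic for H₀: β₁ = 0.

What drives SE(β̂₁): larger n (here n = 16) → smaller SE.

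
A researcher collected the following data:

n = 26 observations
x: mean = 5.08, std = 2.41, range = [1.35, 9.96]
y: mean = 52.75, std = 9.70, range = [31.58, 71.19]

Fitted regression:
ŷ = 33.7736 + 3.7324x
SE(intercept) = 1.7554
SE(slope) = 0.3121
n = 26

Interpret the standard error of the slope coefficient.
SE(β̂₁) = 0.3121 is the estimated standard deviation of the slope estimate across repeated samples; relative to β̂₁ = 3.7324 that is 8.4%, a precise estimate.

SE(β̂₁) = s / √Sxx, where s is the residual standard deviation and Sxx = Σ(x − x̄)². It is the yardstick for how far β̂₁ = 3.7324 could plausibly be from the true slope.

Relative precision:
- SE / |β̂₁| = 0.3121 / 3.7324 = 8.4%
- Rule of thumb (under 20%: precise; 20% to under 50%: moderately precise; 50% or more: imprecise) → precise

Link to the t-test: t = β̂₁ / SE(β̂₁) = 3.7324 / 0.3121 = 11.9590, the statistic for H₀: β₁ = 0.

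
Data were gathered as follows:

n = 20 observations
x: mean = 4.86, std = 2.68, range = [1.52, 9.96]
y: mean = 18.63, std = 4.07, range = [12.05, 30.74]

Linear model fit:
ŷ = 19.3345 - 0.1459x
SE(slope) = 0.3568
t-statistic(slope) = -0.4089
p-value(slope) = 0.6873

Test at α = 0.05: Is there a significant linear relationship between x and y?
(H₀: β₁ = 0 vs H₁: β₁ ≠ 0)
p-value = 0.6873 ≥ α = 0.05, so we fail to reject H₀. The relationship is not significant.

Hypothesis test for the slope coefficient:

H₀: β₁ = 0 (no linear relationship)
H₁: β₁ ≠ 0 (linear relationship exists)

Test statistic: t = β̂₁ / SE(β̂₁) = -0.1459 / 0.3568 = -0.4089

With df = 18, the two-sided p-value for |t| = 0.4089 is 0.6873.

Decision rule: reject H₀ if p-value < α.
p-value = 0.6873 ≥ α = 0.05 → fail to reject H₀.

At α = 0.05 the data do not provide convincing evidence of a nonzero slope.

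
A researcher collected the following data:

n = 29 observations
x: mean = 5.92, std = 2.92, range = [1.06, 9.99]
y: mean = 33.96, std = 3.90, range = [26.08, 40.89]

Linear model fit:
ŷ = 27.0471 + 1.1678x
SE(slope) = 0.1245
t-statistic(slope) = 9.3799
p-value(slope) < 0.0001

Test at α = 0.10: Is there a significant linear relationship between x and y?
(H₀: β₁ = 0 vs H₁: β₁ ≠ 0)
Since p-value < 0.0001 < α = 0.10, reject H₀ — the slope is significantly different from 0.

Hypothesis test for the slope coefficient:

H₀: β₁ = 0 (no linear relationship)
H₁: β₁ ≠ 0 (linear relationship exists)

Test statistic: t = β̂₁ / SE(β̂₁) = 1.1678 / 0.1245 = 9.3799

p < 0.0001: how often a slope estimate this far from 0 (in SE units) would arise by chance if β₁ were truly 0.

Decision rule: reject H₀ if p-value < α.
p-value < 0.0001 < α = 0.10 → reject H₀.

There is sufficient evidence at the 10% significance level to conclude that a linear relationship exists between x and y.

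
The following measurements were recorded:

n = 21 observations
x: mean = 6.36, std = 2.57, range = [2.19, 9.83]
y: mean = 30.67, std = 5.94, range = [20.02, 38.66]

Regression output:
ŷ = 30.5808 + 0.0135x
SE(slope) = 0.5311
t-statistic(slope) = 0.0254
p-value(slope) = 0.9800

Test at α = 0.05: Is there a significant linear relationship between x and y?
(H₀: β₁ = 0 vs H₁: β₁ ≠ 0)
p-value = 0.9800 ≥ α = 0.05, so we fail to reject H₀. The relationship is not significant.

Hypothesis test for the slope coefficient:

H₀: β₁ = 0 (no linear relationship)
H₁: β₁ ≠ 0 (linear relationship exists)

Test statistic: t = β̂₁ / SE(β̂₁) = 0.0135 / 0.5311 = 0.0254

With df = 19, the two-sided p-value for |t| = 0.0254 is 0.9800.

Decision rule: reject H₀ if p-value < α.
p-value = 0.9800 ≥ α = 0.05 → fail to reject H₀.

Conclusion: the linear association between x and y is not significant at the 5% level.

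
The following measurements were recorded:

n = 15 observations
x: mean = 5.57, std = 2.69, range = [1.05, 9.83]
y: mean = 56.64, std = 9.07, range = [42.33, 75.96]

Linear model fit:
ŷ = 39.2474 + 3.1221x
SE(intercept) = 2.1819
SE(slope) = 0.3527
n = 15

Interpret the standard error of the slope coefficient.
SE(slope) = 0.3527 measures the uncertainty in the estimated slope. The coefficient is estimated precisely (SE/|β̂₁| = 11.3%).

SE(β̂₁) = 0.3527 says: if we drew many samples of n = 15 from the same population and refit each time, the fitted slopes would scatter with a standard deviation of roughly 0.3527 around the true β₁.

Relative precision:
- SE / |β̂₁| = 0.3527 / 3.1221 = 11.3%
- Rule of thumb (under 20%: precise; 20% to under 50%: moderately precise; 50% or more: imprecise) → precise

Link to interval estimation: a confidence interval for β₁ is β̂₁ ± t* × 0.3527, so SE sets the half-width per unit of t*.

What drives SE(β̂₁): wider spread of x values → smaller SE; larger n (here n = 15) → smaller SE; more residual scatter → larger SE.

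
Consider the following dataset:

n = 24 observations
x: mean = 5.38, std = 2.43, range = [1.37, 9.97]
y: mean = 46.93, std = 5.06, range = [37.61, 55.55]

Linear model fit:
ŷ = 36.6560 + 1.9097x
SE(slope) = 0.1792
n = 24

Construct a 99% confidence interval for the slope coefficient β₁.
The 99% CI for β₁ is (1.4046, 2.4148)

Confidence interval for the slope:

The 99% CI for β₁ is: β̂₁ ± t*(α/2, n-2) × SE(β̂₁)

Step 1: Find critical t-value
- Confidence level = 0.99
- Degrees of freedom = n - 2 = 24 - 2 = 22
- t*(α/2, 22) = 2.8188

Step 2: Calculate margin of error
Margin = 2.8188 × 0.1792 = 0.5051

Step 3: Construct interval
CI = 1.9097 ± 0.5051
CI = (1.4046, 2.4148)

Interpretation: each one-unit increase in x is associated with a change in mean y of between 1.4046 and 2.4148, with 99% confidence.
The interval does not include 0, suggesting a significant linear relationship.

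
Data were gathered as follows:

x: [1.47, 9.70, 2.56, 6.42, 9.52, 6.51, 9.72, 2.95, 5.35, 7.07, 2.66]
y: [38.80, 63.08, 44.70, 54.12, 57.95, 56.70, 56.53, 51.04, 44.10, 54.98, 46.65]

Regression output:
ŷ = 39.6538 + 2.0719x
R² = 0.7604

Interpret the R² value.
R² = 0.7604 means 76.04% of the variation in y is explained by the linear relationship with x. This indicates a strong fit.

R² = 1 − SS_res/SS_tot compares the residual scatter to the total scatter of y about its mean.

Here R² = 0.7604:
- Explained: 76.04% of the variation in y
- Unexplained (residual): 100% − 76.04% = 23.96%
- Rule of thumb (below 0.3 weak; 0.3 to below 0.7 moderate; 0.7 and above strong) → strong

Equivalently, for simple linear regression R² = r², so |r| = √0.7604 ≈ 0.8720.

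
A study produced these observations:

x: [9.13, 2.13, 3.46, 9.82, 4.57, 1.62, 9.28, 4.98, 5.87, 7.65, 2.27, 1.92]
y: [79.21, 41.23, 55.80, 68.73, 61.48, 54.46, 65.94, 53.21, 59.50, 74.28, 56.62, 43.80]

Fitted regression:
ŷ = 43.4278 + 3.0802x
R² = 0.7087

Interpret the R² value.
The model explains 70.87% of the variance in y (R² = 0.7087), leaving 29.13% unexplained; the fit is strong.

R² = 1 − SS_res/SS_tot compares the residual scatter to the total scatter of y about its mean.

Here R² = 0.7087:
- Explained: 70.87% of the variation in y
- Unexplained (residual): 100% − 70.87% = 29.13%
- Rule of thumb (below 0.3 weak; 0.3 to below 0.7 moderate; 0.7 and above strong) → strong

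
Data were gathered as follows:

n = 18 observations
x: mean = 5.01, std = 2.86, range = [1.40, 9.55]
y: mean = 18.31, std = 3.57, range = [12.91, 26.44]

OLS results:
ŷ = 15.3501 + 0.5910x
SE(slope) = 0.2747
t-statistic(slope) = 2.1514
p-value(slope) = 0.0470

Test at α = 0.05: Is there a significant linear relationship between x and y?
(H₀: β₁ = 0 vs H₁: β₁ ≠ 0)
p-value = 0.0470 < α = 0.05, so we reject H₀. The relationship is significant.

Hypothesis test for the slope coefficient:

H₀: β₁ = 0 (no linear relationship)
H₁: β₁ ≠ 0 (linear relationship exists)

Test statistic: t = β̂₁ / SE(β̂₁) = 0.5910 / 0.2747 = 2.1514

The p-value (0.0470) is the probability, under H₀, of a t-statistic at least as extreme as |t| = 2.1514 (two-sided, df = n − 2 = 16).

Decision rule: reject H₀ if p-value < α.
p-value = 0.0470 < α = 0.05 → reject H₀.

Conclusion: the linear association between x and y is significant at the 5% level.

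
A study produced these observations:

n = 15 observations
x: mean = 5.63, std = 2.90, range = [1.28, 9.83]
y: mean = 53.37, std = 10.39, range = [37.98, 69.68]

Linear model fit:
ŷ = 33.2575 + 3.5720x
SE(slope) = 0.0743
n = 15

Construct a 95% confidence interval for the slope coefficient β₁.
The 95% CI for β₁ is (3.4115, 3.7325)

Confidence interval for the slope:

The 95% CI for β₁ is: β̂₁ ± t*(α/2, n-2) × SE(β̂₁)

Step 1: Find critical t-value
- Confidence level = 0.95
- Degrees of freedom = n - 2 = 15 - 2 = 13
- t*(α/2, 13) = 2.1604

Step 2: Calculate margin of error
Margin = 2.1604 × 0.0743 = 0.1605

Step 3: Construct interval
CI = 3.5720 ± 0.1605
CI = (3.4115, 3.7325)

Interpretation: each one-unit increase in x is associated with a change in mean y of between 3.4115 and 3.7325, with 95% confidence.
Since 0 is outside the interval, a two-sided test at α = 0.05 would reject H₀: β₁ = 0.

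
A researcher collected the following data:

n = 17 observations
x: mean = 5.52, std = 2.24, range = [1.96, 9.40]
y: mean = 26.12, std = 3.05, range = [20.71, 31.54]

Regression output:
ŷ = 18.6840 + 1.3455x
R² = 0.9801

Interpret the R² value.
About 98.01% of the variability in y is accounted for by the regression on x (R² = 0.9801) — a strong linear fit.

The coefficient of determination R² is the fraction of the total variation in y that the fitted line accounts for.

Here R² = 0.9801:
- Explained: 98.01% of the variation in y
- Unexplained (residual): 100% − 98.01% = 1.99%
- Rule of thumb (below 0.3 weak; 0.3 to below 0.7 moderate; 0.7 and above strong) → strong

Note: R² says nothing about causation, and a high R² does not by itself mean the linear form is appropriate — check the residuals.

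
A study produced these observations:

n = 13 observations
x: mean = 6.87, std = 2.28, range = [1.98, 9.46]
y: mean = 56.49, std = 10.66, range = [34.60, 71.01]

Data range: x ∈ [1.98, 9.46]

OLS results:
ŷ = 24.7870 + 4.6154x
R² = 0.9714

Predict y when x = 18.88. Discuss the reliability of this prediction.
ŷ = 111.9258 (extrapolation — x = 18.88 lies outside [1.98, 9.46], so reliability is low).

Prediction calculation:
ŷ = 24.7870 + 4.6154 × 18.88
ŷ = 111.9258

Reliability:
- Data range: x ∈ [1.98, 9.46]
- Prediction point: x = 18.88 is 9.42 units above the observed range → this is EXTRAPOLATION, not interpolation

Why that matters here:
- There are no observations near this x to validate the fitted line there
- The standard error of prediction grows with (x − x̄)², and x = 18.88 is far from x̄ = 6.87

Report the number if required, but flag clearly that it is an extrapolation.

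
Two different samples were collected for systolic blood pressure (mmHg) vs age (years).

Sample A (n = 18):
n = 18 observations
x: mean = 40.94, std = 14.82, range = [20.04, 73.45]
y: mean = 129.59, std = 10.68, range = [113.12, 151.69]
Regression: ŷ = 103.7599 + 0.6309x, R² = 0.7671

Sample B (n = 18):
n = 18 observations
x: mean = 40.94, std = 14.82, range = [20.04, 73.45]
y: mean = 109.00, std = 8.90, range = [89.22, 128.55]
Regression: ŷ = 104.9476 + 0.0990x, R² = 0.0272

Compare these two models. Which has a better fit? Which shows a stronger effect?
Model A has the better fit (R² = 0.7671 vs 0.0272). Model A shows the stronger effect (|β₁| = 0.6309 vs 0.0990).

Model Comparison:

Goodness of fit (R²):
- Model A: R² = 0.7671 → 76.71% of variance in blood pressure explained
- Model B: R² = 0.0272 → 2.72% of variance in blood pressure explained
- 0.7671 > 0.0272 → Model A has the better fit

Strength of effect — compare |β₁|:
- Model A: β₁ = 0.6309 → predicted blood pressure rises 0.6309 mmHg per additional year of age
- Model B: β₁ = 0.0990 → predicted blood pressure rises 0.0990 mmHg per additional year of age
- |0.6309| > |0.0990| → Model A shows the stronger marginal effect

Note: R² measures how tightly points cluster around the line; β₁ measures how steep the line is — they answer different questions.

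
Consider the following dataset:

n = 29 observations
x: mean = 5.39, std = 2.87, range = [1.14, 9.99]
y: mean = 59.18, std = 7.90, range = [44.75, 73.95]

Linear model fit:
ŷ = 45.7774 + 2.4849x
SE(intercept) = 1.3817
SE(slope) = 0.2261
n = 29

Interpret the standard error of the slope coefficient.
SE(β̂₁) = 0.2261 is the estimated standard deviation of the slope estimate across repeated samples; relative to β̂₁ = 2.4849 that is 9.1%, a precise estimate.

What SE measures:
- The standard error quantifies the sampling variability of the coefficient estimate
- It is the estimated standard deviation of β̂₁ across hypothetical repeated samples of the same size
- Smaller SE → more precise estimate

Relative precision:
- SE / |β̂₁| = 0.2261 / 2.4849 = 9.1%
- Rule of thumb (under 20%: precise; 20% to under 50%: moderately precise; 50% or more: imprecise) → precise

Link to the t-test: t = β̂₁ / SE(β̂₁) = 2.4849 / 0.2261 = 10.9903, the statistic for H₀: β₁ = 0.

What drives SE(β̂₁): more residual scatter → larger SE.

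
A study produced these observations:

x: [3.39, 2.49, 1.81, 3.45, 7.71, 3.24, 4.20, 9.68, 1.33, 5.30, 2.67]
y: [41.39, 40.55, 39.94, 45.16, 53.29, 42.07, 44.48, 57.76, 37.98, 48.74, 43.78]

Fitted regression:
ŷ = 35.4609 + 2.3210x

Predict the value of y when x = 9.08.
ŷ = 56.5356

To predict y for x = 9.08, substitute into the regression equation:

ŷ = 35.4609 + 2.3210 × 9.08
ŷ = 35.4609 + 21.0747
ŷ = 56.5356

This is the fitted mean response at that x — an individual observation would come with a wider prediction interval.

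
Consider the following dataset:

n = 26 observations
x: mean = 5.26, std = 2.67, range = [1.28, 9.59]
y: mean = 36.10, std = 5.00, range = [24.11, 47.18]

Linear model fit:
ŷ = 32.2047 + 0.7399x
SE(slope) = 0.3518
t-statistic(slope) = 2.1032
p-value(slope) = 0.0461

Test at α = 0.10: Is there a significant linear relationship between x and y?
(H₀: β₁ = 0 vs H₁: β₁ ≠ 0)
Reject H₀: p-value = 0.0461 < α = 0.10. The linear relationship is significant at the 10% level.

Hypothesis test for the slope coefficient:

H₀: β₁ = 0 (no linear relationship)
H₁: β₁ ≠ 0 (linear relationship exists)

Test statistic: t = β̂₁ / SE(β̂₁) = 0.7399 / 0.3518 = 2.1032

The p-value (0.0461) is the probability, under H₀, of a t-statistic at least as extreme as |t| = 2.1032 (two-sided, df = n − 2 = 24).

Decision rule: reject H₀ if p-value < α.
p-value = 0.0461 < α = 0.10 → reject H₀.

Conclusion: the linear association between x and y is significant at the 10% level.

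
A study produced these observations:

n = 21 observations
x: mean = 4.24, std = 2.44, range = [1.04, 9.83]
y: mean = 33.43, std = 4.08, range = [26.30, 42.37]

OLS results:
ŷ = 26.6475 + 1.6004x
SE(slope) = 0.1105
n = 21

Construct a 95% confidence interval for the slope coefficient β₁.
The 95% CI for β₁ is (1.3691, 1.8317)

Confidence interval for the slope:

The 95% CI for β₁ is: β̂₁ ± t*(α/2, n-2) × SE(β̂₁)

Step 1: Find critical t-value
- Confidence level = 0.95
- Degrees of freedom = n - 2 = 21 - 2 = 19
- t*(α/2, 19) = 2.0930

Step 2: Calculate margin of error
Margin = 2.0930 × 0.1105 = 0.2313

Step 3: Construct interval
CI = 1.6004 ± 0.2313
CI = (1.3691, 1.8317)

Interpretation: intervals built this way capture the true β₁ in 95% of repeated samples; here the plausible range for the per-unit effect of x on y is 1.3691 to 1.8317.
Both endpoints are positive, so the data support a genuinely positive slope at this confidence level.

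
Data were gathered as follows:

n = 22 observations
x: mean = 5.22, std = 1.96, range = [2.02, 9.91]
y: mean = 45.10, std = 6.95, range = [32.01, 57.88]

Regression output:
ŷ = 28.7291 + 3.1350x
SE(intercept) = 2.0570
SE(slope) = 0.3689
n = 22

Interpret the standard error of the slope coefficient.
SE(β̂₁) = 0.3689 is the estimated standard deviation of the slope estimate across repeated samples; relative to β̂₁ = 3.1350 that is 11.8%, a precise estimate.

SE(β̂₁) = s / √Sxx, where s is the residual standard deviation and Sxx = Σ(x − x̄)². It is the yardstick for how far β̂₁ = 3.1350 could plausibly be from the true slope.

Relative precision:
- SE / |β̂₁| = 0.3689 / 3.1350 = 11.8%
- Rule of thumb (under 20%: precise; 20% to under 50%: moderately precise; 50% or more: imprecise) → precise

Link to the t-test: t = β̂₁ / SE(β̂₁) = 3.1350 / 0.3689 = 8.4982, the statistic for H₀: β₁ = 0.

What drives SE(β̂₁): wider spread of x values → smaller SE.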